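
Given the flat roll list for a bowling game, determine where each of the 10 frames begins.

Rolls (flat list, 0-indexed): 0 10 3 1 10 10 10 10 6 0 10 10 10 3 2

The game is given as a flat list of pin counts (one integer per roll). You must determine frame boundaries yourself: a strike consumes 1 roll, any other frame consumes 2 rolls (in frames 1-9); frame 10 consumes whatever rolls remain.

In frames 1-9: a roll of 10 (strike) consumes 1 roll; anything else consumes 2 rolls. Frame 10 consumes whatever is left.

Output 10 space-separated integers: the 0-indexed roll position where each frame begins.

Answer: 0 2 4 5 6 7 8 10 11 12

Derivation:
Frame 1 starts at roll index 0: rolls=0,10 (sum=10), consumes 2 rolls
Frame 2 starts at roll index 2: rolls=3,1 (sum=4), consumes 2 rolls
Frame 3 starts at roll index 4: roll=10 (strike), consumes 1 roll
Frame 4 starts at roll index 5: roll=10 (strike), consumes 1 roll
Frame 5 starts at roll index 6: roll=10 (strike), consumes 1 roll
Frame 6 starts at roll index 7: roll=10 (strike), consumes 1 roll
Frame 7 starts at roll index 8: rolls=6,0 (sum=6), consumes 2 rolls
Frame 8 starts at roll index 10: roll=10 (strike), consumes 1 roll
Frame 9 starts at roll index 11: roll=10 (strike), consumes 1 roll
Frame 10 starts at roll index 12: 3 remaining rolls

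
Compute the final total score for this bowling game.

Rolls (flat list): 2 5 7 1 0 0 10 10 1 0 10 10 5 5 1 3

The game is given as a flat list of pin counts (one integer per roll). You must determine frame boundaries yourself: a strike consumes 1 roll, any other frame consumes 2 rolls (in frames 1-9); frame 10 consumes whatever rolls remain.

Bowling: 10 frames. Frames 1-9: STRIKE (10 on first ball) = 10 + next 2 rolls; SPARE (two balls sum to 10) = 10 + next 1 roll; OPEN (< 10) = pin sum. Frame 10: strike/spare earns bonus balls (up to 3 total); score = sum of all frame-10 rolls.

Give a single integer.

Frame 1: OPEN (2+5=7). Cumulative: 7
Frame 2: OPEN (7+1=8). Cumulative: 15
Frame 3: OPEN (0+0=0). Cumulative: 15
Frame 4: STRIKE. 10 + next two rolls (10+1) = 21. Cumulative: 36
Frame 5: STRIKE. 10 + next two rolls (1+0) = 11. Cumulative: 47
Frame 6: OPEN (1+0=1). Cumulative: 48
Frame 7: STRIKE. 10 + next two rolls (10+5) = 25. Cumulative: 73
Frame 8: STRIKE. 10 + next two rolls (5+5) = 20. Cumulative: 93
Frame 9: SPARE (5+5=10). 10 + next roll (1) = 11. Cumulative: 104
Frame 10: OPEN. Sum of all frame-10 rolls (1+3) = 4. Cumulative: 108

Answer: 108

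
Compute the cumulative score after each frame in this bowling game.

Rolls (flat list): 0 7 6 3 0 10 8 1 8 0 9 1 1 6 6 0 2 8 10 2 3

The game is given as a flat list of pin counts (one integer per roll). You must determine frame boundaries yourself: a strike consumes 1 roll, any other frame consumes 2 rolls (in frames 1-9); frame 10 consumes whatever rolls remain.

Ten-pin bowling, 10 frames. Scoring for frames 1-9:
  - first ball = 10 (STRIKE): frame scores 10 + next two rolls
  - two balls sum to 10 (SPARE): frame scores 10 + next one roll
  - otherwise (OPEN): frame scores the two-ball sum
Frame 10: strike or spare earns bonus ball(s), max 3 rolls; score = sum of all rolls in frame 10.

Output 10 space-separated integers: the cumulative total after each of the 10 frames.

Frame 1: OPEN (0+7=7). Cumulative: 7
Frame 2: OPEN (6+3=9). Cumulative: 16
Frame 3: SPARE (0+10=10). 10 + next roll (8) = 18. Cumulative: 34
Frame 4: OPEN (8+1=9). Cumulative: 43
Frame 5: OPEN (8+0=8). Cumulative: 51
Frame 6: SPARE (9+1=10). 10 + next roll (1) = 11. Cumulative: 62
Frame 7: OPEN (1+6=7). Cumulative: 69
Frame 8: OPEN (6+0=6). Cumulative: 75
Frame 9: SPARE (2+8=10). 10 + next roll (10) = 20. Cumulative: 95
Frame 10: STRIKE. Sum of all frame-10 rolls (10+2+3) = 15. Cumulative: 110

Answer: 7 16 34 43 51 62 69 75 95 110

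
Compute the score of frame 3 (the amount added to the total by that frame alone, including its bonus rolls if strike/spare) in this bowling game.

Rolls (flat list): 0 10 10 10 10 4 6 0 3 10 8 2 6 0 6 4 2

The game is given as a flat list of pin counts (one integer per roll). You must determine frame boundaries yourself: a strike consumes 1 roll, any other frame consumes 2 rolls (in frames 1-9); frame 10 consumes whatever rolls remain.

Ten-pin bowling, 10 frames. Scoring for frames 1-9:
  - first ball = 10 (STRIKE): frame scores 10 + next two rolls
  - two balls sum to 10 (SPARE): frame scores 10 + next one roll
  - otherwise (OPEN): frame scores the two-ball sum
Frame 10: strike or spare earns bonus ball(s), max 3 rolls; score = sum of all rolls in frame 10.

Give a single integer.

Frame 1: SPARE (0+10=10). 10 + next roll (10) = 20. Cumulative: 20
Frame 2: STRIKE. 10 + next two rolls (10+10) = 30. Cumulative: 50
Frame 3: STRIKE. 10 + next two rolls (10+4) = 24. Cumulative: 74
Frame 4: STRIKE. 10 + next two rolls (4+6) = 20. Cumulative: 94
Frame 5: SPARE (4+6=10). 10 + next roll (0) = 10. Cumulative: 104

Answer: 24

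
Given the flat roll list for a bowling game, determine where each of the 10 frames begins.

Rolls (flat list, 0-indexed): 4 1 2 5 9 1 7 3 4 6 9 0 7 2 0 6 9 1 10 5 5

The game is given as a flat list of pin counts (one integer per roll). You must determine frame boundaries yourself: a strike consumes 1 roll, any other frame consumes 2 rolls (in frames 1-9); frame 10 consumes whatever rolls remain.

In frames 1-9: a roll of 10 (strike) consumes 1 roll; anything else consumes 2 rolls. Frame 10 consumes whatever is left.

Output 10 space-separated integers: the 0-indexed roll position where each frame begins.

Answer: 0 2 4 6 8 10 12 14 16 18

Derivation:
Frame 1 starts at roll index 0: rolls=4,1 (sum=5), consumes 2 rolls
Frame 2 starts at roll index 2: rolls=2,5 (sum=7), consumes 2 rolls
Frame 3 starts at roll index 4: rolls=9,1 (sum=10), consumes 2 rolls
Frame 4 starts at roll index 6: rolls=7,3 (sum=10), consumes 2 rolls
Frame 5 starts at roll index 8: rolls=4,6 (sum=10), consumes 2 rolls
Frame 6 starts at roll index 10: rolls=9,0 (sum=9), consumes 2 rolls
Frame 7 starts at roll index 12: rolls=7,2 (sum=9), consumes 2 rolls
Frame 8 starts at roll index 14: rolls=0,6 (sum=6), consumes 2 rolls
Frame 9 starts at roll index 16: rolls=9,1 (sum=10), consumes 2 rolls
Frame 10 starts at roll index 18: 3 remaining rolls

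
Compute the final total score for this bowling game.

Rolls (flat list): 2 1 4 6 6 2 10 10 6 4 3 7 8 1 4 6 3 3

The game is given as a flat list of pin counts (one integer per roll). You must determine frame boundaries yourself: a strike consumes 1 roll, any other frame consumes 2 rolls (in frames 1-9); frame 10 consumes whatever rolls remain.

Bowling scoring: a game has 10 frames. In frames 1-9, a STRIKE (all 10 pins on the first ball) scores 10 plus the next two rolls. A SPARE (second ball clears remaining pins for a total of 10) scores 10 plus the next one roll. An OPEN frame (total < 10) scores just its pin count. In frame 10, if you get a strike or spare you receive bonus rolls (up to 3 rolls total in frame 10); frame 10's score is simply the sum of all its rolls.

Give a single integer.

Answer: 132

Derivation:
Frame 1: OPEN (2+1=3). Cumulative: 3
Frame 2: SPARE (4+6=10). 10 + next roll (6) = 16. Cumulative: 19
Frame 3: OPEN (6+2=8). Cumulative: 27
Frame 4: STRIKE. 10 + next two rolls (10+6) = 26. Cumulative: 53
Frame 5: STRIKE. 10 + next two rolls (6+4) = 20. Cumulative: 73
Frame 6: SPARE (6+4=10). 10 + next roll (3) = 13. Cumulative: 86
Frame 7: SPARE (3+7=10). 10 + next roll (8) = 18. Cumulative: 104
Frame 8: OPEN (8+1=9). Cumulative: 113
Frame 9: SPARE (4+6=10). 10 + next roll (3) = 13. Cumulative: 126
Frame 10: OPEN. Sum of all frame-10 rolls (3+3) = 6. Cumulative: 132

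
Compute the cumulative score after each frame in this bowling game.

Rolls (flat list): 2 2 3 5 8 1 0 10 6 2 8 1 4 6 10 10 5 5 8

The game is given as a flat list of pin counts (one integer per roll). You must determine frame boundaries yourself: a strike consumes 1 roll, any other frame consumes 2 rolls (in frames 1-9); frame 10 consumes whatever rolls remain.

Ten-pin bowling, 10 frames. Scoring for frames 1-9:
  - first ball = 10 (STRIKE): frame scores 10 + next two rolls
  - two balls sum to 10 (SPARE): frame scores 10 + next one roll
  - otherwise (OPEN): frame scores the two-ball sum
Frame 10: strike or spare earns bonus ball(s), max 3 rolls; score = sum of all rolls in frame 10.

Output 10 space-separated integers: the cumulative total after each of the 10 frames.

Frame 1: OPEN (2+2=4). Cumulative: 4
Frame 2: OPEN (3+5=8). Cumulative: 12
Frame 3: OPEN (8+1=9). Cumulative: 21
Frame 4: SPARE (0+10=10). 10 + next roll (6) = 16. Cumulative: 37
Frame 5: OPEN (6+2=8). Cumulative: 45
Frame 6: OPEN (8+1=9). Cumulative: 54
Frame 7: SPARE (4+6=10). 10 + next roll (10) = 20. Cumulative: 74
Frame 8: STRIKE. 10 + next two rolls (10+5) = 25. Cumulative: 99
Frame 9: STRIKE. 10 + next two rolls (5+5) = 20. Cumulative: 119
Frame 10: SPARE. Sum of all frame-10 rolls (5+5+8) = 18. Cumulative: 137

Answer: 4 12 21 37 45 54 74 99 119 137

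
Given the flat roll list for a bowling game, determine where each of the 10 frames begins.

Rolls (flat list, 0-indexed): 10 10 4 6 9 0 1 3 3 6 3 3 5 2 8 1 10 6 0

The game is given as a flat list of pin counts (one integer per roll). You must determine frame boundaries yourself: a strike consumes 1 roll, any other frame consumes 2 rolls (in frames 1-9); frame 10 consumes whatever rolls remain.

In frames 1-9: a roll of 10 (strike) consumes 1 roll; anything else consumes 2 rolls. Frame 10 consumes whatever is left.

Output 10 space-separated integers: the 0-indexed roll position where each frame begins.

Answer: 0 1 2 4 6 8 10 12 14 16

Derivation:
Frame 1 starts at roll index 0: roll=10 (strike), consumes 1 roll
Frame 2 starts at roll index 1: roll=10 (strike), consumes 1 roll
Frame 3 starts at roll index 2: rolls=4,6 (sum=10), consumes 2 rolls
Frame 4 starts at roll index 4: rolls=9,0 (sum=9), consumes 2 rolls
Frame 5 starts at roll index 6: rolls=1,3 (sum=4), consumes 2 rolls
Frame 6 starts at roll index 8: rolls=3,6 (sum=9), consumes 2 rolls
Frame 7 starts at roll index 10: rolls=3,3 (sum=6), consumes 2 rolls
Frame 8 starts at roll index 12: rolls=5,2 (sum=7), consumes 2 rolls
Frame 9 starts at roll index 14: rolls=8,1 (sum=9), consumes 2 rolls
Frame 10 starts at roll index 16: 3 remaining rolls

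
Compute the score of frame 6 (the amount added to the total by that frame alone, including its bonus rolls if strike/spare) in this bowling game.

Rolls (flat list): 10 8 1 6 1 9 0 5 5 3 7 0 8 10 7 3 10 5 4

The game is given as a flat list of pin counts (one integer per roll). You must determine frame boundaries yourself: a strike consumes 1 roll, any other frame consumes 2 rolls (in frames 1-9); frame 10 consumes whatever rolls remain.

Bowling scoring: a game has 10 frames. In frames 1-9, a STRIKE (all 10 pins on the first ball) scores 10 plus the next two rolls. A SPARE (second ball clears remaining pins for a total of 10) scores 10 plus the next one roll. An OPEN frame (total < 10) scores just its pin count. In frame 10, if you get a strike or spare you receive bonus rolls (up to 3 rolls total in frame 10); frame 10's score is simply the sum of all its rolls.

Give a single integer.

Answer: 10

Derivation:
Frame 1: STRIKE. 10 + next two rolls (8+1) = 19. Cumulative: 19
Frame 2: OPEN (8+1=9). Cumulative: 28
Frame 3: OPEN (6+1=7). Cumulative: 35
Frame 4: OPEN (9+0=9). Cumulative: 44
Frame 5: SPARE (5+5=10). 10 + next roll (3) = 13. Cumulative: 57
Frame 6: SPARE (3+7=10). 10 + next roll (0) = 10. Cumulative: 67
Frame 7: OPEN (0+8=8). Cumulative: 75
Frame 8: STRIKE. 10 + next two rolls (7+3) = 20. Cumulative: 95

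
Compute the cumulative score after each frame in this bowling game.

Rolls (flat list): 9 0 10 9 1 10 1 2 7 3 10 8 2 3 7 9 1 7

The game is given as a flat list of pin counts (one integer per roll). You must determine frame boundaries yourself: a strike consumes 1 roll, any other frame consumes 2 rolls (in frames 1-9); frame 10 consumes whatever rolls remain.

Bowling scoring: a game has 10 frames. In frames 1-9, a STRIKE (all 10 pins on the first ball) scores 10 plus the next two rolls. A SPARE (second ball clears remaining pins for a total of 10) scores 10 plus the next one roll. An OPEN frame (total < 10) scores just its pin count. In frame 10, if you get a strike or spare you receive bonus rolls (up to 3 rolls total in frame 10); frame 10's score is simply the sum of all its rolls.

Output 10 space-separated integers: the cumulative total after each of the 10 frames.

Answer: 9 29 49 62 65 85 105 118 137 154

Derivation:
Frame 1: OPEN (9+0=9). Cumulative: 9
Frame 2: STRIKE. 10 + next two rolls (9+1) = 20. Cumulative: 29
Frame 3: SPARE (9+1=10). 10 + next roll (10) = 20. Cumulative: 49
Frame 4: STRIKE. 10 + next two rolls (1+2) = 13. Cumulative: 62
Frame 5: OPEN (1+2=3). Cumulative: 65
Frame 6: SPARE (7+3=10). 10 + next roll (10) = 20. Cumulative: 85
Frame 7: STRIKE. 10 + next two rolls (8+2) = 20. Cumulative: 105
Frame 8: SPARE (8+2=10). 10 + next roll (3) = 13. Cumulative: 118
Frame 9: SPARE (3+7=10). 10 + next roll (9) = 19. Cumulative: 137
Frame 10: SPARE. Sum of all frame-10 rolls (9+1+7) = 17. Cumulative: 154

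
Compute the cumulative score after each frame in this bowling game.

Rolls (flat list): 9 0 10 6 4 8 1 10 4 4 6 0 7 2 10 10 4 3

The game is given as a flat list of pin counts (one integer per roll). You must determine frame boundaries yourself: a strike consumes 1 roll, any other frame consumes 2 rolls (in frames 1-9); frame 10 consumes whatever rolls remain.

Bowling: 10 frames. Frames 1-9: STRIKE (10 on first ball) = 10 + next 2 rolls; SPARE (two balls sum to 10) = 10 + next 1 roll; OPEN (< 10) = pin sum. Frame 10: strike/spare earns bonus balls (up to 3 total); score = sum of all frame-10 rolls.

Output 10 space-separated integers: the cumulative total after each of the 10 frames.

Frame 1: OPEN (9+0=9). Cumulative: 9
Frame 2: STRIKE. 10 + next two rolls (6+4) = 20. Cumulative: 29
Frame 3: SPARE (6+4=10). 10 + next roll (8) = 18. Cumulative: 47
Frame 4: OPEN (8+1=9). Cumulative: 56
Frame 5: STRIKE. 10 + next two rolls (4+4) = 18. Cumulative: 74
Frame 6: OPEN (4+4=8). Cumulative: 82
Frame 7: OPEN (6+0=6). Cumulative: 88
Frame 8: OPEN (7+2=9). Cumulative: 97
Frame 9: STRIKE. 10 + next two rolls (10+4) = 24. Cumulative: 121
Frame 10: STRIKE. Sum of all frame-10 rolls (10+4+3) = 17. Cumulative: 138

Answer: 9 29 47 56 74 82 88 97 121 138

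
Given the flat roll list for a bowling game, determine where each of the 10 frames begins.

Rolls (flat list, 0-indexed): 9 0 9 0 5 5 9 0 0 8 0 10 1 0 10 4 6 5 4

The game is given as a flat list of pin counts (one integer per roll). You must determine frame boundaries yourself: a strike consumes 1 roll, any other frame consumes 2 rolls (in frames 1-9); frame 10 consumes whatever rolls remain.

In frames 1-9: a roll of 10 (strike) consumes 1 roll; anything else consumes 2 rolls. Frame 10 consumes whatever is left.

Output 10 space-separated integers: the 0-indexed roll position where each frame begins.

Answer: 0 2 4 6 8 10 12 14 15 17

Derivation:
Frame 1 starts at roll index 0: rolls=9,0 (sum=9), consumes 2 rolls
Frame 2 starts at roll index 2: rolls=9,0 (sum=9), consumes 2 rolls
Frame 3 starts at roll index 4: rolls=5,5 (sum=10), consumes 2 rolls
Frame 4 starts at roll index 6: rolls=9,0 (sum=9), consumes 2 rolls
Frame 5 starts at roll index 8: rolls=0,8 (sum=8), consumes 2 rolls
Frame 6 starts at roll index 10: rolls=0,10 (sum=10), consumes 2 rolls
Frame 7 starts at roll index 12: rolls=1,0 (sum=1), consumes 2 rolls
Frame 8 starts at roll index 14: roll=10 (strike), consumes 1 roll
Frame 9 starts at roll index 15: rolls=4,6 (sum=10), consumes 2 rolls
Frame 10 starts at roll index 17: 2 remaining rolls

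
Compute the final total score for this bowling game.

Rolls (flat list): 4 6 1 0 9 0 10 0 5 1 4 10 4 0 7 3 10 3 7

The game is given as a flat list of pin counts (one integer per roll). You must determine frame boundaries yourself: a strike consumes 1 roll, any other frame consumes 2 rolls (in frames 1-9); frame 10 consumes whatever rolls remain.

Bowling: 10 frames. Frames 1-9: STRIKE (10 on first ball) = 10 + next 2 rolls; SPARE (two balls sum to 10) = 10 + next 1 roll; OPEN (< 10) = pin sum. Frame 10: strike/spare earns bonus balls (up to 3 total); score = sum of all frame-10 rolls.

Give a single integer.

Frame 1: SPARE (4+6=10). 10 + next roll (1) = 11. Cumulative: 11
Frame 2: OPEN (1+0=1). Cumulative: 12
Frame 3: OPEN (9+0=9). Cumulative: 21
Frame 4: STRIKE. 10 + next two rolls (0+5) = 15. Cumulative: 36
Frame 5: OPEN (0+5=5). Cumulative: 41
Frame 6: OPEN (1+4=5). Cumulative: 46
Frame 7: STRIKE. 10 + next two rolls (4+0) = 14. Cumulative: 60
Frame 8: OPEN (4+0=4). Cumulative: 64
Frame 9: SPARE (7+3=10). 10 + next roll (10) = 20. Cumulative: 84
Frame 10: STRIKE. Sum of all frame-10 rolls (10+3+7) = 20. Cumulative: 104

Answer: 104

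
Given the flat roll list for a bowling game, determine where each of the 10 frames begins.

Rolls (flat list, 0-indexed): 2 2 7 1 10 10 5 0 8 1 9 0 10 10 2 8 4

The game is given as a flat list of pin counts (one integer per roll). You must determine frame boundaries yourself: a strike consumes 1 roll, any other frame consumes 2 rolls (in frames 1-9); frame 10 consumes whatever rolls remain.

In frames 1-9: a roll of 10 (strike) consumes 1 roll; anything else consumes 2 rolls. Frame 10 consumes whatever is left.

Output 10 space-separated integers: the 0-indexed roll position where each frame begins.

Answer: 0 2 4 5 6 8 10 12 13 14

Derivation:
Frame 1 starts at roll index 0: rolls=2,2 (sum=4), consumes 2 rolls
Frame 2 starts at roll index 2: rolls=7,1 (sum=8), consumes 2 rolls
Frame 3 starts at roll index 4: roll=10 (strike), consumes 1 roll
Frame 4 starts at roll index 5: roll=10 (strike), consumes 1 roll
Frame 5 starts at roll index 6: rolls=5,0 (sum=5), consumes 2 rolls
Frame 6 starts at roll index 8: rolls=8,1 (sum=9), consumes 2 rolls
Frame 7 starts at roll index 10: rolls=9,0 (sum=9), consumes 2 rolls
Frame 8 starts at roll index 12: roll=10 (strike), consumes 1 roll
Frame 9 starts at roll index 13: roll=10 (strike), consumes 1 roll
Frame 10 starts at roll index 14: 3 remaining rolls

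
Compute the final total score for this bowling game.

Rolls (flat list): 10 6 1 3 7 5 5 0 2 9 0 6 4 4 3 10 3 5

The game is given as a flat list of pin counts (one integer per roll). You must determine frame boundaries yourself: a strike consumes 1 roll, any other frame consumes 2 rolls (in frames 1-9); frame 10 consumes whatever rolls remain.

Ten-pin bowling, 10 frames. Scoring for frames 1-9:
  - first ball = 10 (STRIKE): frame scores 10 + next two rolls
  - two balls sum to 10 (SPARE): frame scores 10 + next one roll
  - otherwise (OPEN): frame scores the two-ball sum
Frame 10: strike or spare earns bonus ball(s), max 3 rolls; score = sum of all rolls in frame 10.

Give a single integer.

Answer: 107

Derivation:
Frame 1: STRIKE. 10 + next two rolls (6+1) = 17. Cumulative: 17
Frame 2: OPEN (6+1=7). Cumulative: 24
Frame 3: SPARE (3+7=10). 10 + next roll (5) = 15. Cumulative: 39
Frame 4: SPARE (5+5=10). 10 + next roll (0) = 10. Cumulative: 49
Frame 5: OPEN (0+2=2). Cumulative: 51
Frame 6: OPEN (9+0=9). Cumulative: 60
Frame 7: SPARE (6+4=10). 10 + next roll (4) = 14. Cumulative: 74
Frame 8: OPEN (4+3=7). Cumulative: 81
Frame 9: STRIKE. 10 + next two rolls (3+5) = 18. Cumulative: 99
Frame 10: OPEN. Sum of all frame-10 rolls (3+5) = 8. Cumulative: 107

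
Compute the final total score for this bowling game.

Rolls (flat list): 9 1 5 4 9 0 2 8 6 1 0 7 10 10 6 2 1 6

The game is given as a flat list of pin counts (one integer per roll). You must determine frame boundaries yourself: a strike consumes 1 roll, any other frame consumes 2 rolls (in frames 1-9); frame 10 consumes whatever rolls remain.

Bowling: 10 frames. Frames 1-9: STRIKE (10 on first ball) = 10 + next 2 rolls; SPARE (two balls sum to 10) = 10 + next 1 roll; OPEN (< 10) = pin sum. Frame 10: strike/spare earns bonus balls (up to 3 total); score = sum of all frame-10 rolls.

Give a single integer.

Frame 1: SPARE (9+1=10). 10 + next roll (5) = 15. Cumulative: 15
Frame 2: OPEN (5+4=9). Cumulative: 24
Frame 3: OPEN (9+0=9). Cumulative: 33
Frame 4: SPARE (2+8=10). 10 + next roll (6) = 16. Cumulative: 49
Frame 5: OPEN (6+1=7). Cumulative: 56
Frame 6: OPEN (0+7=7). Cumulative: 63
Frame 7: STRIKE. 10 + next two rolls (10+6) = 26. Cumulative: 89
Frame 8: STRIKE. 10 + next two rolls (6+2) = 18. Cumulative: 107
Frame 9: OPEN (6+2=8). Cumulative: 115
Frame 10: OPEN. Sum of all frame-10 rolls (1+6) = 7. Cumulative: 122

Answer: 122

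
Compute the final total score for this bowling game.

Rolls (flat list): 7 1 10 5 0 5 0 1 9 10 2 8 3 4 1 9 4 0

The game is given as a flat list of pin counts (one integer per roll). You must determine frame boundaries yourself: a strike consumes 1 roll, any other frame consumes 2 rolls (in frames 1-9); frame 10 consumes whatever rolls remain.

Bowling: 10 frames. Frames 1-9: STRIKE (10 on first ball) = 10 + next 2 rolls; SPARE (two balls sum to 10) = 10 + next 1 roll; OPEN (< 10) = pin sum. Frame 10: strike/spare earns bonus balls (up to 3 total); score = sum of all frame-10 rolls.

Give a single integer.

Answer: 111

Derivation:
Frame 1: OPEN (7+1=8). Cumulative: 8
Frame 2: STRIKE. 10 + next two rolls (5+0) = 15. Cumulative: 23
Frame 3: OPEN (5+0=5). Cumulative: 28
Frame 4: OPEN (5+0=5). Cumulative: 33
Frame 5: SPARE (1+9=10). 10 + next roll (10) = 20. Cumulative: 53
Frame 6: STRIKE. 10 + next two rolls (2+8) = 20. Cumulative: 73
Frame 7: SPARE (2+8=10). 10 + next roll (3) = 13. Cumulative: 86
Frame 8: OPEN (3+4=7). Cumulative: 93
Frame 9: SPARE (1+9=10). 10 + next roll (4) = 14. Cumulative: 107
Frame 10: OPEN. Sum of all frame-10 rolls (4+0) = 4. Cumulative: 111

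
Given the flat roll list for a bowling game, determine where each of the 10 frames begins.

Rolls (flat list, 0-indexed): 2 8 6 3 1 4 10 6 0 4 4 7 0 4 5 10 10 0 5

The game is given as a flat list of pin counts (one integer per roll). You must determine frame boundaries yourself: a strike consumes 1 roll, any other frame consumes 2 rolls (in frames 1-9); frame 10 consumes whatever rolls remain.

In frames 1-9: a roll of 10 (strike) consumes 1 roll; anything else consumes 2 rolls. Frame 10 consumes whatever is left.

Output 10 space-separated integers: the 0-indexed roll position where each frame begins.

Frame 1 starts at roll index 0: rolls=2,8 (sum=10), consumes 2 rolls
Frame 2 starts at roll index 2: rolls=6,3 (sum=9), consumes 2 rolls
Frame 3 starts at roll index 4: rolls=1,4 (sum=5), consumes 2 rolls
Frame 4 starts at roll index 6: roll=10 (strike), consumes 1 roll
Frame 5 starts at roll index 7: rolls=6,0 (sum=6), consumes 2 rolls
Frame 6 starts at roll index 9: rolls=4,4 (sum=8), consumes 2 rolls
Frame 7 starts at roll index 11: rolls=7,0 (sum=7), consumes 2 rolls
Frame 8 starts at roll index 13: rolls=4,5 (sum=9), consumes 2 rolls
Frame 9 starts at roll index 15: roll=10 (strike), consumes 1 roll
Frame 10 starts at roll index 16: 3 remaining rolls

Answer: 0 2 4 6 7 9 11 13 15 16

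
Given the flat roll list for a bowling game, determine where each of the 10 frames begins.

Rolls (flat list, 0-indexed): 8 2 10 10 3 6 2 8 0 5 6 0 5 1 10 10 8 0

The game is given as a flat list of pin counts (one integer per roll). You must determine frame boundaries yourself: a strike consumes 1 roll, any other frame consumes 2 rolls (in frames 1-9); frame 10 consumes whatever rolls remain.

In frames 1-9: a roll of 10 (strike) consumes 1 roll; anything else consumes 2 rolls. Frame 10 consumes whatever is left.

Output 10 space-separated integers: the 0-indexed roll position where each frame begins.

Answer: 0 2 3 4 6 8 10 12 14 15

Derivation:
Frame 1 starts at roll index 0: rolls=8,2 (sum=10), consumes 2 rolls
Frame 2 starts at roll index 2: roll=10 (strike), consumes 1 roll
Frame 3 starts at roll index 3: roll=10 (strike), consumes 1 roll
Frame 4 starts at roll index 4: rolls=3,6 (sum=9), consumes 2 rolls
Frame 5 starts at roll index 6: rolls=2,8 (sum=10), consumes 2 rolls
Frame 6 starts at roll index 8: rolls=0,5 (sum=5), consumes 2 rolls
Frame 7 starts at roll index 10: rolls=6,0 (sum=6), consumes 2 rolls
Frame 8 starts at roll index 12: rolls=5,1 (sum=6), consumes 2 rolls
Frame 9 starts at roll index 14: roll=10 (strike), consumes 1 roll
Frame 10 starts at roll index 15: 3 remaining rolls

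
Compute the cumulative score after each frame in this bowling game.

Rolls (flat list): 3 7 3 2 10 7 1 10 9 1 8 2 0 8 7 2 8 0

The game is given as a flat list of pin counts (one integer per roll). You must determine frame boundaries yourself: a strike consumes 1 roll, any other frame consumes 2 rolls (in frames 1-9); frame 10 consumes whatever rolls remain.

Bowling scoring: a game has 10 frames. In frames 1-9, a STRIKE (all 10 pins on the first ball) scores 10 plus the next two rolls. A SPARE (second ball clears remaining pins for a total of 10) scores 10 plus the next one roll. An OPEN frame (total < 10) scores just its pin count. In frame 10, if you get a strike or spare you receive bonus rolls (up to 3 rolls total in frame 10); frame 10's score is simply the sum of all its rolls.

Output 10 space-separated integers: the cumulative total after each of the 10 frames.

Frame 1: SPARE (3+7=10). 10 + next roll (3) = 13. Cumulative: 13
Frame 2: OPEN (3+2=5). Cumulative: 18
Frame 3: STRIKE. 10 + next two rolls (7+1) = 18. Cumulative: 36
Frame 4: OPEN (7+1=8). Cumulative: 44
Frame 5: STRIKE. 10 + next two rolls (9+1) = 20. Cumulative: 64
Frame 6: SPARE (9+1=10). 10 + next roll (8) = 18. Cumulative: 82
Frame 7: SPARE (8+2=10). 10 + next roll (0) = 10. Cumulative: 92
Frame 8: OPEN (0+8=8). Cumulative: 100
Frame 9: OPEN (7+2=9). Cumulative: 109
Frame 10: OPEN. Sum of all frame-10 rolls (8+0) = 8. Cumulative: 117

Answer: 13 18 36 44 64 82 92 100 109 117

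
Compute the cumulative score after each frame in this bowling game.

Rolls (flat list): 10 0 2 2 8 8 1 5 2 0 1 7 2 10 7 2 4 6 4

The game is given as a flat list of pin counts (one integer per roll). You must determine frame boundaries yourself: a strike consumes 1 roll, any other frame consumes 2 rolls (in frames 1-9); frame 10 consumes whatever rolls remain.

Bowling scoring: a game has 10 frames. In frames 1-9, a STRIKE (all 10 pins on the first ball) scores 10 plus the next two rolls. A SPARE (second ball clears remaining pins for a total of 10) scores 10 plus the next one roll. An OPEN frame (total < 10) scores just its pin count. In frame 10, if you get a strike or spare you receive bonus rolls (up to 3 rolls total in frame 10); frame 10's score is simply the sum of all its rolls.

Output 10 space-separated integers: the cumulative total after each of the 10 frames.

Frame 1: STRIKE. 10 + next two rolls (0+2) = 12. Cumulative: 12
Frame 2: OPEN (0+2=2). Cumulative: 14
Frame 3: SPARE (2+8=10). 10 + next roll (8) = 18. Cumulative: 32
Frame 4: OPEN (8+1=9). Cumulative: 41
Frame 5: OPEN (5+2=7). Cumulative: 48
Frame 6: OPEN (0+1=1). Cumulative: 49
Frame 7: OPEN (7+2=9). Cumulative: 58
Frame 8: STRIKE. 10 + next two rolls (7+2) = 19. Cumulative: 77
Frame 9: OPEN (7+2=9). Cumulative: 86
Frame 10: SPARE. Sum of all frame-10 rolls (4+6+4) = 14. Cumulative: 100

Answer: 12 14 32 41 48 49 58 77 86 100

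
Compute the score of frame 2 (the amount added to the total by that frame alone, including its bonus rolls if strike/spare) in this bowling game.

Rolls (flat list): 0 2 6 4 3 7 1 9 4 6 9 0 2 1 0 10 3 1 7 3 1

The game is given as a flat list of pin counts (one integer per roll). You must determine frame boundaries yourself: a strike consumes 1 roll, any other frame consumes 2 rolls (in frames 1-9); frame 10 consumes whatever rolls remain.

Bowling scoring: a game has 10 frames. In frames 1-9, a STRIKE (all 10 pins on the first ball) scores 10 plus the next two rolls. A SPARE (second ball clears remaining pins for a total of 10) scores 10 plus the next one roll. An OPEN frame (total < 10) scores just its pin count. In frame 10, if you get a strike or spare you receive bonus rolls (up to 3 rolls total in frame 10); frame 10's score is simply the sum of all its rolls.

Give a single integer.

Answer: 13

Derivation:
Frame 1: OPEN (0+2=2). Cumulative: 2
Frame 2: SPARE (6+4=10). 10 + next roll (3) = 13. Cumulative: 15
Frame 3: SPARE (3+7=10). 10 + next roll (1) = 11. Cumulative: 26
Frame 4: SPARE (1+9=10). 10 + next roll (4) = 14. Cumulative: 40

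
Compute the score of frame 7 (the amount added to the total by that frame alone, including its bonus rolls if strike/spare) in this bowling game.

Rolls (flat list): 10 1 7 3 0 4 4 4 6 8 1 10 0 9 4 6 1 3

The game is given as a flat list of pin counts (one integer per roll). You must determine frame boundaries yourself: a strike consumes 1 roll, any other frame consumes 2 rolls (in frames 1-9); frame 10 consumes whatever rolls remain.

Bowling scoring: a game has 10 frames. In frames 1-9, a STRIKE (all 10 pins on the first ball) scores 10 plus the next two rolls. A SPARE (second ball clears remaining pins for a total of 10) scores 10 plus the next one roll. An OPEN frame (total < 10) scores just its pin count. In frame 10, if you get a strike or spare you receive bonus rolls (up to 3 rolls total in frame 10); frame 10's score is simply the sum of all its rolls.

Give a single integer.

Answer: 19

Derivation:
Frame 1: STRIKE. 10 + next two rolls (1+7) = 18. Cumulative: 18
Frame 2: OPEN (1+7=8). Cumulative: 26
Frame 3: OPEN (3+0=3). Cumulative: 29
Frame 4: OPEN (4+4=8). Cumulative: 37
Frame 5: SPARE (4+6=10). 10 + next roll (8) = 18. Cumulative: 55
Frame 6: OPEN (8+1=9). Cumulative: 64
Frame 7: STRIKE. 10 + next two rolls (0+9) = 19. Cumulative: 83
Frame 8: OPEN (0+9=9). Cumulative: 92
Frame 9: SPARE (4+6=10). 10 + next roll (1) = 11. Cumulative: 103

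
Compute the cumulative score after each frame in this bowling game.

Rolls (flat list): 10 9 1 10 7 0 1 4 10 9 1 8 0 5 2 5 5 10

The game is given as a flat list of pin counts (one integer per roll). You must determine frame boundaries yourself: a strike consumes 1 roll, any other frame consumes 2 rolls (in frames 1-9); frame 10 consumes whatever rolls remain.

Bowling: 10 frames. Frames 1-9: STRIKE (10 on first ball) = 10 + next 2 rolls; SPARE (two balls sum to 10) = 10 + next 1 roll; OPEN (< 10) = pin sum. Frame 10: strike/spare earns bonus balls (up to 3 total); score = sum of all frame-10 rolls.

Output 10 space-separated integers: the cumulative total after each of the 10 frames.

Answer: 20 40 57 64 69 89 107 115 122 142

Derivation:
Frame 1: STRIKE. 10 + next two rolls (9+1) = 20. Cumulative: 20
Frame 2: SPARE (9+1=10). 10 + next roll (10) = 20. Cumulative: 40
Frame 3: STRIKE. 10 + next two rolls (7+0) = 17. Cumulative: 57
Frame 4: OPEN (7+0=7). Cumulative: 64
Frame 5: OPEN (1+4=5). Cumulative: 69
Frame 6: STRIKE. 10 + next two rolls (9+1) = 20. Cumulative: 89
Frame 7: SPARE (9+1=10). 10 + next roll (8) = 18. Cumulative: 107
Frame 8: OPEN (8+0=8). Cumulative: 115
Frame 9: OPEN (5+2=7). Cumulative: 122
Frame 10: SPARE. Sum of all frame-10 rolls (5+5+10) = 20. Cumulative: 142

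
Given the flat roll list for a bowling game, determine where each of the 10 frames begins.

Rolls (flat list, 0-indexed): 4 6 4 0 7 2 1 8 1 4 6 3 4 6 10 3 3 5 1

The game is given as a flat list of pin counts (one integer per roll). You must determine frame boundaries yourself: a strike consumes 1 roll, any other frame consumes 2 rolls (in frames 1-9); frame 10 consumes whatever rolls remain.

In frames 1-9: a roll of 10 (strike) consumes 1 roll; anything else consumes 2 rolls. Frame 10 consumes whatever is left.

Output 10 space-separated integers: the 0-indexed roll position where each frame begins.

Answer: 0 2 4 6 8 10 12 14 15 17

Derivation:
Frame 1 starts at roll index 0: rolls=4,6 (sum=10), consumes 2 rolls
Frame 2 starts at roll index 2: rolls=4,0 (sum=4), consumes 2 rolls
Frame 3 starts at roll index 4: rolls=7,2 (sum=9), consumes 2 rolls
Frame 4 starts at roll index 6: rolls=1,8 (sum=9), consumes 2 rolls
Frame 5 starts at roll index 8: rolls=1,4 (sum=5), consumes 2 rolls
Frame 6 starts at roll index 10: rolls=6,3 (sum=9), consumes 2 rolls
Frame 7 starts at roll index 12: rolls=4,6 (sum=10), consumes 2 rolls
Frame 8 starts at roll index 14: roll=10 (strike), consumes 1 roll
Frame 9 starts at roll index 15: rolls=3,3 (sum=6), consumes 2 rolls
Frame 10 starts at roll index 17: 2 remaining rolls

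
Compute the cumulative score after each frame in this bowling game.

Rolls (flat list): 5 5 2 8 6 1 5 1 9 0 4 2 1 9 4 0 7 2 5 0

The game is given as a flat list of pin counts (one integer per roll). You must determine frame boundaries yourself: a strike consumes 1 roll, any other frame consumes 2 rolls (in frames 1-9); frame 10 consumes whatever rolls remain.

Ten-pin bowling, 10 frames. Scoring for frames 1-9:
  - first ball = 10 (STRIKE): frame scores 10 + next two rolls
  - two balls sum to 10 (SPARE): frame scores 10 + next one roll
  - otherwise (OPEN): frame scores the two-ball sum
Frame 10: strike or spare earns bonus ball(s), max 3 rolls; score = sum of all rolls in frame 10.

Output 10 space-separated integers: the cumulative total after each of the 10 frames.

Answer: 12 28 35 41 50 56 70 74 83 88

Derivation:
Frame 1: SPARE (5+5=10). 10 + next roll (2) = 12. Cumulative: 12
Frame 2: SPARE (2+8=10). 10 + next roll (6) = 16. Cumulative: 28
Frame 3: OPEN (6+1=7). Cumulative: 35
Frame 4: OPEN (5+1=6). Cumulative: 41
Frame 5: OPEN (9+0=9). Cumulative: 50
Frame 6: OPEN (4+2=6). Cumulative: 56
Frame 7: SPARE (1+9=10). 10 + next roll (4) = 14. Cumulative: 70
Frame 8: OPEN (4+0=4). Cumulative: 74
Frame 9: OPEN (7+2=9). Cumulative: 83
Frame 10: OPEN. Sum of all frame-10 rolls (5+0) = 5. Cumulative: 88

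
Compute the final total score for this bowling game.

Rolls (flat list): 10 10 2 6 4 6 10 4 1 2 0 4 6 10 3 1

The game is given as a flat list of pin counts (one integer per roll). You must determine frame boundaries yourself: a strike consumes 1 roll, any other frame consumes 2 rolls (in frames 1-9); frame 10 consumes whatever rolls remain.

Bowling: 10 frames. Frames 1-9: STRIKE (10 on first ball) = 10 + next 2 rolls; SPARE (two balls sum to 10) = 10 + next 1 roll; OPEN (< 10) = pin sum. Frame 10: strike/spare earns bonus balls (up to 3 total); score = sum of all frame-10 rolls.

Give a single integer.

Answer: 128

Derivation:
Frame 1: STRIKE. 10 + next two rolls (10+2) = 22. Cumulative: 22
Frame 2: STRIKE. 10 + next two rolls (2+6) = 18. Cumulative: 40
Frame 3: OPEN (2+6=8). Cumulative: 48
Frame 4: SPARE (4+6=10). 10 + next roll (10) = 20. Cumulative: 68
Frame 5: STRIKE. 10 + next two rolls (4+1) = 15. Cumulative: 83
Frame 6: OPEN (4+1=5). Cumulative: 88
Frame 7: OPEN (2+0=2). Cumulative: 90
Frame 8: SPARE (4+6=10). 10 + next roll (10) = 20. Cumulative: 110
Frame 9: STRIKE. 10 + next two rolls (3+1) = 14. Cumulative: 124
Frame 10: OPEN. Sum of all frame-10 rolls (3+1) = 4. Cumulative: 128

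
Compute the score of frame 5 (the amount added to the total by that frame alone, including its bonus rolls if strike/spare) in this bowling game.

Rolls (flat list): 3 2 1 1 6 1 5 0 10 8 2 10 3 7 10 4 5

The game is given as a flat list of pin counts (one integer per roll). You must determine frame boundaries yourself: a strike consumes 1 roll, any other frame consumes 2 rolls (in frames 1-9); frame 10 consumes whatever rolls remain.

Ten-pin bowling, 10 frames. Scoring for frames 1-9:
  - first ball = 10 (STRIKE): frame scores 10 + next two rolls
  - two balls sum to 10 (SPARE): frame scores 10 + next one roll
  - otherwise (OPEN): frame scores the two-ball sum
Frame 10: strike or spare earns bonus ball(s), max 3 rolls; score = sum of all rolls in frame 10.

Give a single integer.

Answer: 20

Derivation:
Frame 1: OPEN (3+2=5). Cumulative: 5
Frame 2: OPEN (1+1=2). Cumulative: 7
Frame 3: OPEN (6+1=7). Cumulative: 14
Frame 4: OPEN (5+0=5). Cumulative: 19
Frame 5: STRIKE. 10 + next two rolls (8+2) = 20. Cumulative: 39
Frame 6: SPARE (8+2=10). 10 + next roll (10) = 20. Cumulative: 59
Frame 7: STRIKE. 10 + next two rolls (3+7) = 20. Cumulative: 79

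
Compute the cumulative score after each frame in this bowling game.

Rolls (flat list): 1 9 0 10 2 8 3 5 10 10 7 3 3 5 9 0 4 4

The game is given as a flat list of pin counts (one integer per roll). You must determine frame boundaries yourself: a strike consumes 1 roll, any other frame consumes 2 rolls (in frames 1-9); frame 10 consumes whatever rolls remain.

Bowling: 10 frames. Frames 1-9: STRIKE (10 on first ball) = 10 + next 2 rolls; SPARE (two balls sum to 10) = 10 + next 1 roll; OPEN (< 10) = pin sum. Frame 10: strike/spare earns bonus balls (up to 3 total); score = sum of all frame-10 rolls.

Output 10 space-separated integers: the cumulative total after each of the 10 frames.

Answer: 10 22 35 43 70 90 103 111 120 128

Derivation:
Frame 1: SPARE (1+9=10). 10 + next roll (0) = 10. Cumulative: 10
Frame 2: SPARE (0+10=10). 10 + next roll (2) = 12. Cumulative: 22
Frame 3: SPARE (2+8=10). 10 + next roll (3) = 13. Cumulative: 35
Frame 4: OPEN (3+5=8). Cumulative: 43
Frame 5: STRIKE. 10 + next two rolls (10+7) = 27. Cumulative: 70
Frame 6: STRIKE. 10 + next two rolls (7+3) = 20. Cumulative: 90
Frame 7: SPARE (7+3=10). 10 + next roll (3) = 13. Cumulative: 103
Frame 8: OPEN (3+5=8). Cumulative: 111
Frame 9: OPEN (9+0=9). Cumulative: 120
Frame 10: OPEN. Sum of all frame-10 rolls (4+4) = 8. Cumulative: 128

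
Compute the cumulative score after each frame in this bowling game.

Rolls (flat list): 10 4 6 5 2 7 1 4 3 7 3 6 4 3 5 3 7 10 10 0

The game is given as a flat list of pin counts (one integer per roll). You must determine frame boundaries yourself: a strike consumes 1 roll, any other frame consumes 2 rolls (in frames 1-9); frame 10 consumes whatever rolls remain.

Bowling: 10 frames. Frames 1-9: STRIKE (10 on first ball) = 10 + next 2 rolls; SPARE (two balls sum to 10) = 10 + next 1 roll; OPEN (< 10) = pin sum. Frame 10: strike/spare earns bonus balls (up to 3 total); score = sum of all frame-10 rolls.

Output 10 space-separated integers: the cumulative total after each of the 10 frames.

Answer: 20 35 42 50 57 73 86 94 114 134

Derivation:
Frame 1: STRIKE. 10 + next two rolls (4+6) = 20. Cumulative: 20
Frame 2: SPARE (4+6=10). 10 + next roll (5) = 15. Cumulative: 35
Frame 3: OPEN (5+2=7). Cumulative: 42
Frame 4: OPEN (7+1=8). Cumulative: 50
Frame 5: OPEN (4+3=7). Cumulative: 57
Frame 6: SPARE (7+3=10). 10 + next roll (6) = 16. Cumulative: 73
Frame 7: SPARE (6+4=10). 10 + next roll (3) = 13. Cumulative: 86
Frame 8: OPEN (3+5=8). Cumulative: 94
Frame 9: SPARE (3+7=10). 10 + next roll (10) = 20. Cumulative: 114
Frame 10: STRIKE. Sum of all frame-10 rolls (10+10+0) = 20. Cumulative: 134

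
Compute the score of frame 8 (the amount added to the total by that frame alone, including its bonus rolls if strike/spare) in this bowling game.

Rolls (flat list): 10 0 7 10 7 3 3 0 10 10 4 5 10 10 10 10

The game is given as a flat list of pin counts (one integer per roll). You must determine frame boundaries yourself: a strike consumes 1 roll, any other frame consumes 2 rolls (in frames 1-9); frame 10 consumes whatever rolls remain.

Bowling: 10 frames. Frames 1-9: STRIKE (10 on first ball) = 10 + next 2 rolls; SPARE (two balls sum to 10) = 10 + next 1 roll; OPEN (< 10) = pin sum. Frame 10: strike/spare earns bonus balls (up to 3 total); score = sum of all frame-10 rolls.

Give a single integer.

Frame 1: STRIKE. 10 + next two rolls (0+7) = 17. Cumulative: 17
Frame 2: OPEN (0+7=7). Cumulative: 24
Frame 3: STRIKE. 10 + next two rolls (7+3) = 20. Cumulative: 44
Frame 4: SPARE (7+3=10). 10 + next roll (3) = 13. Cumulative: 57
Frame 5: OPEN (3+0=3). Cumulative: 60
Frame 6: STRIKE. 10 + next two rolls (10+4) = 24. Cumulative: 84
Frame 7: STRIKE. 10 + next two rolls (4+5) = 19. Cumulative: 103
Frame 8: OPEN (4+5=9). Cumulative: 112
Frame 9: STRIKE. 10 + next two rolls (10+10) = 30. Cumulative: 142
Frame 10: STRIKE. Sum of all frame-10 rolls (10+10+10) = 30. Cumulative: 172

Answer: 9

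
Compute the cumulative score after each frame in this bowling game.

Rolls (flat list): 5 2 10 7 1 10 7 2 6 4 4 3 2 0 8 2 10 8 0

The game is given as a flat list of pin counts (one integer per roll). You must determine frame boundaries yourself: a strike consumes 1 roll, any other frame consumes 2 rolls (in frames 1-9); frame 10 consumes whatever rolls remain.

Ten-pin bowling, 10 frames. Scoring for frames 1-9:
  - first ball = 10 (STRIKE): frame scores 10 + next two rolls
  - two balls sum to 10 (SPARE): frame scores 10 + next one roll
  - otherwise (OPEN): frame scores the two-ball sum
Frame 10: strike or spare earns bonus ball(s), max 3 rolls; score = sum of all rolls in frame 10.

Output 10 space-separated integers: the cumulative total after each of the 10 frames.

Answer: 7 25 33 52 61 75 82 84 104 122

Derivation:
Frame 1: OPEN (5+2=7). Cumulative: 7
Frame 2: STRIKE. 10 + next two rolls (7+1) = 18. Cumulative: 25
Frame 3: OPEN (7+1=8). Cumulative: 33
Frame 4: STRIKE. 10 + next two rolls (7+2) = 19. Cumulative: 52
Frame 5: OPEN (7+2=9). Cumulative: 61
Frame 6: SPARE (6+4=10). 10 + next roll (4) = 14. Cumulative: 75
Frame 7: OPEN (4+3=7). Cumulative: 82
Frame 8: OPEN (2+0=2). Cumulative: 84
Frame 9: SPARE (8+2=10). 10 + next roll (10) = 20. Cumulative: 104
Frame 10: STRIKE. Sum of all frame-10 rolls (10+8+0) = 18. Cumulative: 122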